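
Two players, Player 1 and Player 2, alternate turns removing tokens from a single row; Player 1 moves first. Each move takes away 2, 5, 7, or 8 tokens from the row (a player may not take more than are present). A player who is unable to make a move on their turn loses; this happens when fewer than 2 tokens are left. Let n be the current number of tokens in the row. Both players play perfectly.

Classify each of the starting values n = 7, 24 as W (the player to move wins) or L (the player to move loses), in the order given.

7: W, 24: L

Work bottom-up. With no move the player to move loses. Otherwise the position is W if at least one move leads to an L position for the opponent, and L if every move leads to a W.
n=0: no move → L
n=1: no move → L
n=2: W (go to 0, an L position)
n=3: W (go to 1, an L position)
n=4: L (sole option 2(W) is W)
n=5: W (go to 0, an L position)
n=6: W (go to 4, an L position)
n=7: W (go to 0, an L position)
n=8: W (go to 1, an L position)
n=9: W (go to 4, an L position)
n=10: L (options 8(W), 5(W), 3(W), 2(W) are all W)
n=11: W (go to 4, an L position)
n=12: W (go to 10, an L position)
n=13: L (options 11(W), 8(W), 6(W), 5(W) are all W)
n=14: L (options 12(W), 9(W), 7(W), 6(W) are all W)
n=15: W (go to 13, an L position)
n=16: W (go to 14, an L position)
n=17: W (go to 10, an L position)
n=18: W (go to 13, an L position)
n=19: W (go to 14, an L position)
n=20: W (go to 13, an L position)
n=21: W (go to 14, an L position)
n=22: W (go to 14, an L position)
n=23: L (options 21(W), 18(W), 16(W), 15(W) are all W)
n=24: L (options 22(W), 19(W), 17(W), 16(W) are all W)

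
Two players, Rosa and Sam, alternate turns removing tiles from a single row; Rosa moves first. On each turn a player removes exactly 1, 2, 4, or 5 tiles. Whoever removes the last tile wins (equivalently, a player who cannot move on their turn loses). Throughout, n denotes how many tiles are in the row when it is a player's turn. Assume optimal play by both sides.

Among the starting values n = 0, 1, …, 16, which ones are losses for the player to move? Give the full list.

0, 3, 6, 9, 12, 15

Label each position W (a win for the player to move) or L (a loss). A position with no legal move is L; any other position is W exactly when some move reaches an L, and L when every move reaches a W.
n=0: no move → L
n=1: can move to 0, which is L ⇒ W
n=2: can move to 0, which is L ⇒ W
n=3: moves to 2(W), 1(W); every one is W ⇒ L
n=4: can move to 3, which is L ⇒ W
n=5: can move to 3, which is L ⇒ W
n=6: moves to 5(W), 4(W), 2(W), 1(W); every one is W ⇒ L
n=7: can move to 6, which is L ⇒ W
n=8: can move to 6, which is L ⇒ W
n=9: moves to 8(W), 7(W), 5(W), 4(W); every one is W ⇒ L
n=10: can move to 9, which is L ⇒ W
n=11: can move to 9, which is L ⇒ W
n=12: moves to 11(W), 10(W), 8(W), 7(W); every one is W ⇒ L
n=13: can move to 12, which is L ⇒ W
n=14: can move to 12, which is L ⇒ W
n=15: moves to 14(W), 13(W), 11(W), 10(W); every one is W ⇒ L
n=16: can move to 15, which is L ⇒ W
Reading off the rows marked L gives the requested list; there are 6 such values of n.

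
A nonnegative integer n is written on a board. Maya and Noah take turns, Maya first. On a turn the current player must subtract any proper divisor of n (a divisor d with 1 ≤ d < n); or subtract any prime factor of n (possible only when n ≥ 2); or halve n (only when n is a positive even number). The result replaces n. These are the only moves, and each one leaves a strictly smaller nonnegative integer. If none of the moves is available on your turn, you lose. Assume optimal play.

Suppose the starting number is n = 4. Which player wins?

Noah wins.

Build the W/L table. Terminal = L. A non-terminal position is W if it has a move to some L; otherwise it is L.
n=0: no move → L
n=1: no move → L
n=2: reaches L-position 0 → W
n=3: reaches L-position 0 → W
n=4: only reaches 2(W), 3(W), all W → L
The starting position 4 is L: whatever Maya does, the opponent receives a W position.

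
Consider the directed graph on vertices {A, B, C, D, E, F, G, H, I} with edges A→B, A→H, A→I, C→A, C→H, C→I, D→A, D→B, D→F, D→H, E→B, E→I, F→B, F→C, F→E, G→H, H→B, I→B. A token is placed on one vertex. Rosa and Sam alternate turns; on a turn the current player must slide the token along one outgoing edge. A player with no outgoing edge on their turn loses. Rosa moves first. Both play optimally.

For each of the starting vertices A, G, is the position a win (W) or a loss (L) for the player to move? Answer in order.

A: W, G: L

Compute win/loss labels from the base case upward. A position with no move is L. Any other position is W if it can reach an L in one move, else L.
Every edge goes from a vertex to one that appears earlier in the order B, H, I, E, A, C, G, F, D, so processing vertices in that order labels each vertex after all of its successors.
B: no outgoing edge → L
H: W (go to B, an L position)
I: W (go to B, an L position)
E: W (go to B, an L position)
A: W (go to B, an L position)
C: L (options A(W), I(W), H(W) are all W)
G: L (sole option H(W) is W)
F: W (go to C, an L position)
D: W (go to B, an L position)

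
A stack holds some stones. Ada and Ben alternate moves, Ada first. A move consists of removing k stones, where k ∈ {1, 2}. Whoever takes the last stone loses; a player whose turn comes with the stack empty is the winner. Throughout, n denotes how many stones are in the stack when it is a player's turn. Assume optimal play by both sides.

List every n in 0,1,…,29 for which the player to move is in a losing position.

Label each position W (a win for the player to move) or L (a loss). A position with no legal move is W; any other position is W exactly when some move reaches an L, and L when every move reaches a W.
n=0: no move; the opponent has just taken the last stone and therefore loses → W
n=1: only reaches 0(W), which is W → L
n=2: reaches L-position 1 → W
n=3: reaches L-position 1 → W
n=4: only reaches 3(W), 2(W), all W → L
n=5: reaches L-position 4 → W
n=6: reaches L-position 4 → W
n=7: only reaches 6(W), 5(W), all W → L
n=8: reaches L-position 7 → W
n=9: reaches L-position 7 → W
n=10: only reaches 9(W), 8(W), all W → L
n=11: reaches L-position 10 → W
n=12: reaches L-position 10 → W
n=13: only reaches 12(W), 11(W), all W → L
n=14: reaches L-position 13 → W
n=15: reaches L-position 13 → W
n=16: only reaches 15(W), 14(W), all W → L
n=17: reaches L-position 16 → W
n=18: reaches L-position 16 → W
n=19: only reaches 18(W), 17(W), all W → L
n=20: reaches L-position 19 → W
n=21: reaches L-position 19 → W
n=22: only reaches 21(W), 20(W), all W → L
n=23: reaches L-position 22 → W
n=24: reaches L-position 22 → W
n=25: only reaches 24(W), 23(W), all W → L
n=26: reaches L-position 25 → W
n=27: reaches L-position 25 → W
n=28: only reaches 27(W), 26(W), all W → L
n=29: reaches L-position 28 → W
Reading off the rows marked L gives the requested list; there are 10 such values of n.

1, 4, 7, 10, 13, 16, 19, 22, 25, 28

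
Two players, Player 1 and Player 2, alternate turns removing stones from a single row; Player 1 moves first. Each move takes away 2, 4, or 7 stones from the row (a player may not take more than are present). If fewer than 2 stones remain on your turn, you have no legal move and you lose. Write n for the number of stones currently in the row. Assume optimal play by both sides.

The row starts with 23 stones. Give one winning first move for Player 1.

Work bottom-up. With no move the player to move loses. Otherwise the position is W if at least one move leads to an L position for the opponent, and L if every move leads to a W.
n=0: no move → L
n=1: no move → L
n=2: →0(L), so W
n=3: →1(L), so W
n=4: →0(L), so W
n=5: →1(L), so W
n=6: →4(W), 2(W) — all W, so L
n=7: →0(L), so W
n=8: →6(L), so W
n=9: →7(W), 5(W), 2(W) — all W, so L
n=10: →6(L), so W
n=11: →9(L), so W
n=12: →10(W), 8(W), 5(W) — all W, so L
n=13: →9(L), so W
n=14: →12(L), so W
n=15: →13(W), 11(W), 8(W) — all W, so L
n=16: →12(L), so W
n=17: →15(L), so W
n=18: →16(W), 14(W), 11(W) — all W, so L
n=19: →15(L), so W
n=20: →18(L), so W
n=21: →19(W), 17(W), 14(W) — all W, so L
n=22: →18(L), so W
n=23: →21(L), so W
From 23, the L positions reachable in one move are: 21.

Remove 2, leaving 21.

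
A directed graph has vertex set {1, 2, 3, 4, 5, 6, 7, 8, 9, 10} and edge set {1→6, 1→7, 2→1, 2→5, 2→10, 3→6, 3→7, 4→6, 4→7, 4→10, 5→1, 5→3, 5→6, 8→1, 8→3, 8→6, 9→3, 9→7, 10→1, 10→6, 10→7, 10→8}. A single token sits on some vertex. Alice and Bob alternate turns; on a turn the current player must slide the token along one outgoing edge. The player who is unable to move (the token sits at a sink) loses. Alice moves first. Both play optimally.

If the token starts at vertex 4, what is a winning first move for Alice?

Use the standard recursion: the mover loses at a terminal position; elsewhere, the mover wins exactly when some move hands the opponent an L position.
Every edge goes from a vertex to one that appears earlier in the order 7, 6, 1, 3, 8, 5, 10, 4, 2, 9, so processing vertices in that order labels each vertex after all of its successors.
7: no outgoing edge → L
6: no outgoing edge → L
1: reaches L-position 6 → W
3: reaches L-position 6 → W
8: reaches L-position 6 → W
5: reaches L-position 6 → W
10: reaches L-position 6 → W
4: reaches L-position 6 → W
2: only reaches 10(W), 5(W), 1(W), all W → L
9: reaches L-position 7 → W
From 4, the L positions reachable in one move are: 6, 7. Any move reaching one of these is winning.

Move to 6.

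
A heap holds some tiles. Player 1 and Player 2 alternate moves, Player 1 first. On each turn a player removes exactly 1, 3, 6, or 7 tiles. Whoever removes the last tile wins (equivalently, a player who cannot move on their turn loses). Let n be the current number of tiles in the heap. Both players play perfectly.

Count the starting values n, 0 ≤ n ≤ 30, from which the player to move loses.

Build the W/L table. Terminal = L. A non-terminal position is W if it has a move to some L; otherwise it is L.
n=0: no move → L
n=1: W (go to 0, an L position)
n=2: L (sole option 1(W) is W)
n=3: W (go to 2, an L position)
n=4: L (options 3(W), 1(W) are all W)
n=5: W (go to 4, an L position)
n=6: W (go to 0, an L position)
n=7: W (go to 4, an L position)
n=8: W (go to 2, an L position)
n=9: W (go to 2, an L position)
n=10: W (go to 4, an L position)
n=11: W (go to 4, an L position)
n=12: L (options 11(W), 9(W), 6(W), 5(W) are all W)
n=13: W (go to 12, an L position)
n=14: L (options 13(W), 11(W), 8(W), 7(W) are all W)
n=15: W (go to 14, an L position)
n=16: L (options 15(W), 13(W), 10(W), 9(W) are all W)
n=17: W (go to 16, an L position)
n=18: W (go to 12, an L position)
n=19: W (go to 16, an L position)
n=20: W (go to 14, an L position)
n=21: W (go to 14, an L position)
n=22: W (go to 16, an L position)
n=23: W (go to 16, an L position)
n=24: L (options 23(W), 21(W), 18(W), 17(W) are all W)
n=25: W (go to 24, an L position)
n=26: L (options 25(W), 23(W), 20(W), 19(W) are all W)
n=27: W (go to 26, an L position)
n=28: L (options 27(W), 25(W), 22(W), 21(W) are all W)
n=29: W (go to 28, an L position)
n=30: W (go to 24, an L position)
L entries with 0 ≤ n ≤ 30: n = 0, 2, 4, 12, 14, 16, 24, 26, 28; that makes 9.

9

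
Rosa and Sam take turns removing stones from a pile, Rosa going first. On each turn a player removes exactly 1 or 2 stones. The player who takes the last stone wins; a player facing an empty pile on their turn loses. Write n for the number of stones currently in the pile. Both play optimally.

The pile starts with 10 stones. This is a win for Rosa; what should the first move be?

Remove 1, leaving 9.

Classify positions by backward induction: terminal positions (no move available) are L. From any other position, the mover wins iff some move reaches an L.
n=0: no move → L
n=1: →0(L), so W
n=2: →0(L), so W
n=3: →2(W), 1(W) — all W, so L
n=4: →3(L), so W
n=5: →3(L), so W
n=6: →5(W), 4(W) — all W, so L
n=7: →6(L), so W
n=8: →6(L), so W
n=9: →8(W), 7(W) — all W, so L
n=10: →9(L), so W
From 10, the L positions reachable in one move are: 9.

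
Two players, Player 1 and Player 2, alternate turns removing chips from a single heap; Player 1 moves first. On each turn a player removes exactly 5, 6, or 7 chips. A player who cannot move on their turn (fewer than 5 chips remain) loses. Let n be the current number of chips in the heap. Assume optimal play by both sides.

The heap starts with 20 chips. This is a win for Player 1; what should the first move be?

Positions with no move are L. A position that does have a move is losing for the player to move precisely when every available move leads to a winning position for the opponent. Fill in the labels:
n=0: no move → L
n=1: no move → L
n=2: no move → L
n=3: no move → L
n=4: no move → L
n=5: reaches L-position 0 → W
n=6: reaches L-position 1 → W
n=7: reaches L-position 2 → W
n=8: reaches L-position 3 → W
n=9: reaches L-position 4 → W
n=10: reaches L-position 4 → W
n=11: reaches L-position 4 → W
n=12: only reaches 7(W), 6(W), 5(W), all W → L
n=13: only reaches 8(W), 7(W), 6(W), all W → L
n=14: only reaches 9(W), 8(W), 7(W), all W → L
n=15: only reaches 10(W), 9(W), 8(W), all W → L
n=16: only reaches 11(W), 10(W), 9(W), all W → L
n=17: reaches L-position 12 → W
n=18: reaches L-position 13 → W
n=19: reaches L-position 14 → W
n=20: reaches L-position 15 → W
From 20, the L positions reachable in one move are: 15, 14, 13. Any move reaching one of these is winning.

Remove 5, leaving 15.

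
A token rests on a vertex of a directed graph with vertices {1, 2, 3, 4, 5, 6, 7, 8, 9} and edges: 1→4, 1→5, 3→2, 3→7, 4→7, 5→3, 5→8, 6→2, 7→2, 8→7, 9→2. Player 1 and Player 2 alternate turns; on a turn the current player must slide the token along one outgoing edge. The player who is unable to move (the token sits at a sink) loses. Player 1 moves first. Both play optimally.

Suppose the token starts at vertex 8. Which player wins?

Player 2 wins.

Label each position W (a win for the player to move) or L (a loss). A position with no legal move is L; any other position is W exactly when some move reaches an L, and L when every move reaches a W.
Every edge goes from a vertex to one that appears earlier in the order 2, 7, 4, 8, 3, 5, 6, 1, 9, so processing vertices in that order labels each vertex after all of its successors.
2: no outgoing edge → L
7: reaches L-position 2 → W
4: only reaches 7(W), which is W → L
8: only reaches 7(W), which is W → L
3: reaches L-position 2 → W
5: reaches L-position 8 → W
6: reaches L-position 2 → W
1: reaches L-position 4 → W
9: reaches L-position 2 → W
Every move from 8 reaches a W position, so the mover loses.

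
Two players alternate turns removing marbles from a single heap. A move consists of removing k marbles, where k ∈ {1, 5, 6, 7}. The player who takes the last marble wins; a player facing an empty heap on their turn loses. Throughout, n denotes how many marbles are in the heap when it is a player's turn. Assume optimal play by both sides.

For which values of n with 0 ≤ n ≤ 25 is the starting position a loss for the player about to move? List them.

0, 2, 4, 12, 14, 16, 24

Positions with no move are L. A position that does have a move is losing for the player to move precisely when every available move leads to a winning position for the opponent. Fill in the labels:
n=0: no move → L
n=1: W (go to 0, an L position)
n=2: L (sole option 1(W) is W)
n=3: W (go to 2, an L position)
n=4: L (sole option 3(W) is W)
n=5: W (go to 4, an L position)
n=6: W (go to 0, an L position)
n=7: W (go to 2, an L position)
n=8: W (go to 2, an L position)
n=9: W (go to 4, an L position)
n=10: W (go to 4, an L position)
n=11: W (go to 4, an L position)
n=12: L (options 11(W), 7(W), 6(W), 5(W) are all W)
n=13: W (go to 12, an L position)
n=14: L (options 13(W), 9(W), 8(W), 7(W) are all W)
n=15: W (go to 14, an L position)
n=16: L (options 15(W), 11(W), 10(W), 9(W) are all W)
n=17: W (go to 16, an L position)
n=18: W (go to 12, an L position)
n=19: W (go to 14, an L position)
n=20: W (go to 14, an L position)
n=21: W (go to 16, an L position)
n=22: W (go to 16, an L position)
n=23: W (go to 16, an L position)
n=24: L (options 23(W), 19(W), 18(W), 17(W) are all W)
n=25: W (go to 24, an L position)
The losing starting values of n are exactly the entries labelled L in this table (7 of them).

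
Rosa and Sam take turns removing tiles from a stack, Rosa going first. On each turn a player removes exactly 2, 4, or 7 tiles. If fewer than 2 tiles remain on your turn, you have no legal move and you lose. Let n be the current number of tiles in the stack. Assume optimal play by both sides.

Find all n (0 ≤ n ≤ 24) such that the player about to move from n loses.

0, 1, 6, 9, 12, 15, 18, 21, 24

Use the standard recursion: the mover loses at a terminal position; elsewhere, the mover wins exactly when some move hands the opponent an L position.
n=0: no move → L
n=1: no move → L
n=2: W (go to 0, an L position)
n=3: W (go to 1, an L position)
n=4: W (go to 0, an L position)
n=5: W (go to 1, an L position)
n=6: L (options 4(W), 2(W) are all W)
n=7: W (go to 0, an L position)
n=8: W (go to 6, an L position)
n=9: L (options 7(W), 5(W), 2(W) are all W)
n=10: W (go to 6, an L position)
n=11: W (go to 9, an L position)
n=12: L (options 10(W), 8(W), 5(W) are all W)
n=13: W (go to 9, an L position)
n=14: W (go to 12, an L position)
n=15: L (options 13(W), 11(W), 8(W) are all W)
n=16: W (go to 12, an L position)
n=17: W (go to 15, an L position)
n=18: L (options 16(W), 14(W), 11(W) are all W)
n=19: W (go to 15, an L position)
n=20: W (go to 18, an L position)
n=21: L (options 19(W), 17(W), 14(W) are all W)
n=22: W (go to 18, an L position)
n=23: W (go to 21, an L position)
n=24: L (options 22(W), 20(W), 17(W) are all W)
Reading off the rows marked L gives the requested list; there are 9 such values of n.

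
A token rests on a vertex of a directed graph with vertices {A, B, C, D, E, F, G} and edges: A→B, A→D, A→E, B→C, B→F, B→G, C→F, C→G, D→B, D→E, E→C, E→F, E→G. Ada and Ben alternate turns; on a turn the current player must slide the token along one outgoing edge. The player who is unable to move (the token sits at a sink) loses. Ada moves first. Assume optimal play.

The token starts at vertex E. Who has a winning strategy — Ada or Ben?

Ada wins.

Positions with no move are L. A position that does have a move is losing for the player to move precisely when every available move leads to a winning position for the opponent. Fill in the labels:
Every edge goes from a vertex to one that appears earlier in the order G, F, C, E, B, D, A, so processing vertices in that order labels each vertex after all of its successors.
G: no outgoing edge → L
F: no outgoing edge → L
C: W (go to F, an L position)
E: W (go to F, an L position)
B: W (go to F, an L position)
D: L (options B(W), E(W) are all W)
A: W (go to D, an L position)
The starting position E is W: Ada should move to F, handing over an L position.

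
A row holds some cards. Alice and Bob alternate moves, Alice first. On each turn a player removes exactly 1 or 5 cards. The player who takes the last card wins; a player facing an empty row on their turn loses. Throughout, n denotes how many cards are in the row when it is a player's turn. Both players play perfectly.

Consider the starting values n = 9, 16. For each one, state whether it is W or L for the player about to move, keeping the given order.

9: W, 16: L

Label each position W (a win for the player to move) or L (a loss). A position with no legal move is L; any other position is W exactly when some move reaches an L, and L when every move reaches a W.
n=0: no move → L
n=1: →0(L), so W
n=2: →1(W) only, which is W, so L
n=3: →2(L), so W
n=4: →3(W) only, which is W, so L
n=5: →4(L), so W
n=6: →5(W), 1(W) — all W, so L
n=7: →6(L), so W
n=8: →7(W), 3(W) — all W, so L
n=9: →8(L), so W
n=10: →9(W), 5(W) — all W, so L
n=11: →10(L), so W
n=12: →11(W), 7(W) — all W, so L
n=13: →12(L), so W
n=14: →13(W), 9(W) — all W, so L
n=15: →14(L), so W
n=16: →15(W), 11(W) — all W, so L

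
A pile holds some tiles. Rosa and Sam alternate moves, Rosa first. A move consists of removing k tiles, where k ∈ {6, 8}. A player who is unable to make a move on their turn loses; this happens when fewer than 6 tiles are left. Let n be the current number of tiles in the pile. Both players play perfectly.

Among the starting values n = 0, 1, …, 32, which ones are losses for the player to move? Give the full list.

Compute win/loss labels from the base case upward. A position with no move is L. Any other position is W if it can reach an L in one move, else L.
n=0: no move → L
n=1: no move → L
n=2: no move → L
n=3: no move → L
n=4: no move → L
n=5: no move → L
n=6: can move to 0, which is L ⇒ W
n=7: can move to 1, which is L ⇒ W
n=8: can move to 2, which is L ⇒ W
n=9: can move to 3, which is L ⇒ W
n=10: can move to 4, which is L ⇒ W
n=11: can move to 5, which is L ⇒ W
n=12: can move to 4, which is L ⇒ W
n=13: can move to 5, which is L ⇒ W
n=14: moves to 8(W), 6(W); every one is W ⇒ L
n=15: moves to 9(W), 7(W); every one is W ⇒ L
n=16: moves to 10(W), 8(W); every one is W ⇒ L
n=17: moves to 11(W), 9(W); every one is W ⇒ L
n=18: moves to 12(W), 10(W); every one is W ⇒ L
n=19: moves to 13(W), 11(W); every one is W ⇒ L
n=20: can move to 14, which is L ⇒ W
n=21: can move to 15, which is L ⇒ W
n=22: can move to 16, which is L ⇒ W
n=23: can move to 17, which is L ⇒ W
n=24: can move to 18, which is L ⇒ W
n=25: can move to 19, which is L ⇒ W
n=26: can move to 18, which is L ⇒ W
n=27: can move to 19, which is L ⇒ W
n=28: moves to 22(W), 20(W); every one is W ⇒ L
n=29: moves to 23(W), 21(W); every one is W ⇒ L
n=30: moves to 24(W), 22(W); every one is W ⇒ L
n=31: moves to 25(W), 23(W); every one is W ⇒ L
n=32: moves to 26(W), 24(W); every one is W ⇒ L
Reading off the rows marked L gives the requested list; there are 17 such values of n.

0, 1, 2, 3, 4, 5, 14, 15, 16, 17, 18, 19, 28, 29, 30, 31, 32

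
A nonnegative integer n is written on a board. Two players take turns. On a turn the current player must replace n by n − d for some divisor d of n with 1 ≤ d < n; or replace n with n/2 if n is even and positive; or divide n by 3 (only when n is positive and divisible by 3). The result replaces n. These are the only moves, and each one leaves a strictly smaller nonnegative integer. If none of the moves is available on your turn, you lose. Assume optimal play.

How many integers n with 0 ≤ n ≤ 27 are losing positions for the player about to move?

Compute win/loss labels from the base case upward. A position with no move is L. Any other position is W if it can reach an L in one move, else L.
n=0: no move → L
n=1: no move → L
n=2: can move to 1, which is L ⇒ W
n=3: can move to 1, which is L ⇒ W
n=4: moves to 2(W), 3(W); every one is W ⇒ L
n=5: can move to 4, which is L ⇒ W
n=6: can move to 4, which is L ⇒ W
n=7: the only move is to 6(W), a W ⇒ L
n=8: can move to 4, which is L ⇒ W
n=9: moves to 3(W), 6(W), 8(W); every one is W ⇒ L
n=10: can move to 9, which is L ⇒ W
n=11: the only move is to 10(W), a W ⇒ L
n=12: can move to 4, which is L ⇒ W
n=13: the only move is to 12(W), a W ⇒ L
n=14: can move to 7, which is L ⇒ W
n=15: moves to 5(W), 10(W), 12(W), 14(W); every one is W ⇒ L
n=16: can move to 15, which is L ⇒ W
n=17: the only move is to 16(W), a W ⇒ L
n=18: can move to 9, which is L ⇒ W
n=19: the only move is to 18(W), a W ⇒ L
n=20: can move to 15, which is L ⇒ W
n=21: can move to 7, which is L ⇒ W
n=22: can move to 11, which is L ⇒ W
n=23: the only move is to 22(W), a W ⇒ L
n=24: can move to 23, which is L ⇒ W
n=25: moves to 20(W), 24(W); every one is W ⇒ L
n=26: can move to 13, which is L ⇒ W
n=27: can move to 9, which is L ⇒ W
L entries with 0 ≤ n ≤ 27: n = 0, 1, 4, 7, 9, 11, 13, 15, 17, 19, 23, 25; that makes 12.

12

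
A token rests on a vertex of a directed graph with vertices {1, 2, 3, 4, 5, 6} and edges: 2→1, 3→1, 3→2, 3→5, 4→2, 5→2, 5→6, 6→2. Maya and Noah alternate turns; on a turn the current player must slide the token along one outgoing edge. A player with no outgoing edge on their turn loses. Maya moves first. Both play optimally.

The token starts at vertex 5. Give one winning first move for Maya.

Classify positions by backward induction: terminal positions (no move available) are L. From any other position, the mover wins iff some move reaches an L.
Every edge goes from a vertex to one that appears earlier in the order 1, 2, 6, 5, 4, 3, so processing vertices in that order labels each vertex after all of its successors.
1: no outgoing edge → L
2: →1(L), so W
6: →2(W) only, which is W, so L
5: →6(L), so W
4: →2(W) only, which is W, so L
3: →1(L), so W
From 5, the L positions reachable in one move are: 6.

Move to 6.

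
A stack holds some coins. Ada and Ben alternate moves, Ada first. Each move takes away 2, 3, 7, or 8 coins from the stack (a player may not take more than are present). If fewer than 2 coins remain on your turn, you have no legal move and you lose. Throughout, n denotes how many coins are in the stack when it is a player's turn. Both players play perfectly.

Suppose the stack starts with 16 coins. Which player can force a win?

Positions with no move are L. A position that does have a move is losing for the player to move precisely when every available move leads to a winning position for the opponent. Fill in the labels:
n=0: no move → L
n=1: no move → L
n=2: →0(L), so W
n=3: →1(L), so W
n=4: →1(L), so W
n=5: →3(W), 2(W) — all W, so L
n=6: →4(W), 3(W) — all W, so L
n=7: →5(L), so W
n=8: →6(L), so W
n=9: →6(L), so W
n=10: →8(W), 7(W), 3(W), 2(W) — all W, so L
n=11: →9(W), 8(W), 4(W), 3(W) — all W, so L
n=12: →10(L), so W
n=13: →11(L), so W
n=14: →11(L), so W
n=15: →13(W), 12(W), 8(W), 7(W) — all W, so L
n=16: →14(W), 13(W), 9(W), 8(W) — all W, so L
The starting position 16 is L: whatever Ada does, the opponent receives a W position.

Ben wins.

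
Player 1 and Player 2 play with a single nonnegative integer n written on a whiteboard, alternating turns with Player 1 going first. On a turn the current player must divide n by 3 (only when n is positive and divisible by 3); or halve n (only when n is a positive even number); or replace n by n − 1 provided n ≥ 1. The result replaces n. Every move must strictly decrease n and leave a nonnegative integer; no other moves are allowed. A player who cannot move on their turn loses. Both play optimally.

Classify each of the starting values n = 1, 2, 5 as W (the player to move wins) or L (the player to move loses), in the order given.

1: W, 2: L, 5: L

Build the W/L table. Terminal = L. A non-terminal position is W if it has a move to some L; otherwise it is L.
n=0: no move → L
n=1: reaches L-position 0 → W
n=2: only reaches 1(W), which is W → L
n=3: reaches L-position 2 → W
n=4: reaches L-position 2 → W
n=5: only reaches 4(W), which is W → L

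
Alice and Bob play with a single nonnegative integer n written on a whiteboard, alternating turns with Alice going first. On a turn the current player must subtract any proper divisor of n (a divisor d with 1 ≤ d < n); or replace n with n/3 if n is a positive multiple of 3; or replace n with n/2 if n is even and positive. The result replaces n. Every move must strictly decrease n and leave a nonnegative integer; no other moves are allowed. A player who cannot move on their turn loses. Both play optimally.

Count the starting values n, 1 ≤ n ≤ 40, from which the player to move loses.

14

Positions with no move are L. A position that does have a move is losing for the player to move precisely when every available move leads to a winning position for the opponent. Fill in the labels:
n=0: no move → L
n=1: no move → L
n=2: W (go to 1, an L position)
n=3: W (go to 1, an L position)
n=4: L (options 2(W), 3(W) are all W)
n=5: W (go to 4, an L position)
n=6: W (go to 4, an L position)
n=7: L (sole option 6(W) is W)
n=8: W (go to 4, an L position)
n=9: L (options 3(W), 6(W), 8(W) are all W)
n=10: W (go to 9, an L position)
n=11: L (sole option 10(W) is W)
n=12: W (go to 4, an L position)
n=13: L (sole option 12(W) is W)
n=14: W (go to 7, an L position)
n=15: L (options 5(W), 10(W), 12(W), 14(W) are all W)
n=16: W (go to 15, an L position)
n=17: L (sole option 16(W) is W)
n=18: W (go to 9, an L position)
n=19: L (sole option 18(W) is W)
n=20: W (go to 15, an L position)
n=21: W (go to 7, an L position)
n=22: W (go to 11, an L position)
n=23: L (sole option 22(W) is W)
n=24: W (go to 23, an L position)
n=25: L (options 20(W), 24(W) are all W)
n=26: W (go to 13, an L position)
n=27: W (go to 9, an L position)
n=28: L (options 14(W), 21(W), 24(W), 26(W), 27(W) are all W)
n=29: W (go to 28, an L position)
n=30: W (go to 15, an L position)
n=31: L (sole option 30(W) is W)
n=32: W (go to 28, an L position)
n=33: W (go to 11, an L position)
n=34: W (go to 17, an L position)
n=35: W (go to 28, an L position)
n=36: L (options 12(W), 18(W), 24(W), 27(W), 30(W), 32(W), 33(W), 34(W), 35(W) are all W)
n=37: W (go to 36, an L position)
n=38: W (go to 19, an L position)
n=39: W (go to 13, an L position)
n=40: W (go to 36, an L position)
L entries with 1 ≤ n ≤ 40 (n=0 is outside the asked range and is not counted): n = 1, 4, 7, 9, 11, 13, 15, 17, 19, 23, 25, 28, 31, 36; that makes 14.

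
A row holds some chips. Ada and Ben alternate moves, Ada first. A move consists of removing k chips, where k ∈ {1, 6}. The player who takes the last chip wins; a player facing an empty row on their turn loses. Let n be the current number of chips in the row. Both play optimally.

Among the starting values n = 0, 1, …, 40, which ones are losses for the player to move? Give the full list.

Use the standard recursion: the mover loses at a terminal position; elsewhere, the mover wins exactly when some move hands the opponent an L position.
n=0: no move → L
n=1: reaches L-position 0 → W
n=2: only reaches 1(W), which is W → L
n=3: reaches L-position 2 → W
n=4: only reaches 3(W), which is W → L
n=5: reaches L-position 4 → W
n=6: reaches L-position 0 → W
n=7: only reaches 6(W), 1(W), all W → L
n=8: reaches L-position 7 → W
n=9: only reaches 8(W), 3(W), all W → L
n=10: reaches L-position 9 → W
n=11: only reaches 10(W), 5(W), all W → L
n=12: reaches L-position 11 → W
n=13: reaches L-position 7 → W
n=14: only reaches 13(W), 8(W), all W → L
n=15: reaches L-position 14 → W
n=16: only reaches 15(W), 10(W), all W → L
n=17: reaches L-position 16 → W
n=18: only reaches 17(W), 12(W), all W → L
n=19: reaches L-position 18 → W
n=20: reaches L-position 14 → W
n=21: only reaches 20(W), 15(W), all W → L
n=22: reaches L-position 21 → W
n=23: only reaches 22(W), 17(W), all W → L
n=24: reaches L-position 23 → W
n=25: only reaches 24(W), 19(W), all W → L
n=26: reaches L-position 25 → W
n=27: reaches L-position 21 → W
n=28: only reaches 27(W), 22(W), all W → L
n=29: reaches L-position 28 → W
n=30: only reaches 29(W), 24(W), all W → L
n=31: reaches L-position 30 → W
n=32: only reaches 31(W), 26(W), all W → L
n=33: reaches L-position 32 → W
n=34: reaches L-position 28 → W
n=35: only reaches 34(W), 29(W), all W → L
n=36: reaches L-position 35 → W
n=37: only reaches 36(W), 31(W), all W → L
n=38: reaches L-position 37 → W
n=39: only reaches 38(W), 33(W), all W → L
n=40: reaches L-position 39 → W
Reading off the rows marked L gives the requested list; there are 18 such values of n.

0, 2, 4, 7, 9, 11, 14, 16, 18, 21, 23, 25, 28, 30, 32, 35, 37, 39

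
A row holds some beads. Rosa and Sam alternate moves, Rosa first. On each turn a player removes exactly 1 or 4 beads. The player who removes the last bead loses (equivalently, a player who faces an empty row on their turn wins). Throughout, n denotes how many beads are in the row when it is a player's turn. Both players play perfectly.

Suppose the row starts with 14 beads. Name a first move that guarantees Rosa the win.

Remove 1, leaving 13.

Positions with no move are W. A position that does have a move is losing for the player to move precisely when every available move leads to a winning position for the opponent. Fill in the labels:
n=0: no move; the opponent has just taken the last bead and therefore loses → W
n=1: only reaches 0(W), which is W → L
n=2: reaches L-position 1 → W
n=3: only reaches 2(W), which is W → L
n=4: reaches L-position 3 → W
n=5: reaches L-position 1 → W
n=6: only reaches 5(W), 2(W), all W → L
n=7: reaches L-position 6 → W
n=8: only reaches 7(W), 4(W), all W → L
n=9: reaches L-position 8 → W
n=10: reaches L-position 6 → W
n=11: only reaches 10(W), 7(W), all W → L
n=12: reaches L-position 11 → W
n=13: only reaches 12(W), 9(W), all W → L
n=14: reaches L-position 13 → W
From 14, the L positions reachable in one move are: 13.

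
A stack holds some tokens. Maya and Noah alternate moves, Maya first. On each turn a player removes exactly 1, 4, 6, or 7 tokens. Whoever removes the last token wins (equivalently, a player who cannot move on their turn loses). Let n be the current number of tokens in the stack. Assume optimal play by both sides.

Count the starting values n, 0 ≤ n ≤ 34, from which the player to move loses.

Work bottom-up. With no move the player to move loses. Otherwise the position is W if at least one move leads to an L position for the opponent, and L if every move leads to a W.
n=0: no move → L
n=1: W (go to 0, an L position)
n=2: L (sole option 1(W) is W)
n=3: W (go to 2, an L position)
n=4: W (go to 0, an L position)
n=5: L (options 4(W), 1(W) are all W)
n=6: W (go to 5, an L position)
n=7: W (go to 0, an L position)
n=8: W (go to 2, an L position)
n=9: W (go to 5, an L position)
n=10: L (options 9(W), 6(W), 4(W), 3(W) are all W)
n=11: W (go to 10, an L position)
n=12: W (go to 5, an L position)
n=13: L (options 12(W), 9(W), 7(W), 6(W) are all W)
n=14: W (go to 13, an L position)
n=15: L (options 14(W), 11(W), 9(W), 8(W) are all W)
n=16: W (go to 15, an L position)
n=17: W (go to 13, an L position)
n=18: L (options 17(W), 14(W), 12(W), 11(W) are all W)
n=19: W (go to 18, an L position)
n=20: W (go to 13, an L position)
n=21: W (go to 15, an L position)
n=22: W (go to 18, an L position)
n=23: L (options 22(W), 19(W), 17(W), 16(W) are all W)
n=24: W (go to 23, an L position)
n=25: W (go to 18, an L position)
n=26: L (options 25(W), 22(W), 20(W), 19(W) are all W)
n=27: W (go to 26, an L position)
n=28: L (options 27(W), 24(W), 22(W), 21(W) are all W)
n=29: W (go to 28, an L position)
n=30: W (go to 26, an L position)
n=31: L (options 30(W), 27(W), 25(W), 24(W) are all W)
n=32: W (go to 31, an L position)
n=33: W (go to 26, an L position)
n=34: W (go to 28, an L position)
L entries with 0 ≤ n ≤ 34: n = 0, 2, 5, 10, 13, 15, 18, 23, 26, 28, 31; that makes 11.

11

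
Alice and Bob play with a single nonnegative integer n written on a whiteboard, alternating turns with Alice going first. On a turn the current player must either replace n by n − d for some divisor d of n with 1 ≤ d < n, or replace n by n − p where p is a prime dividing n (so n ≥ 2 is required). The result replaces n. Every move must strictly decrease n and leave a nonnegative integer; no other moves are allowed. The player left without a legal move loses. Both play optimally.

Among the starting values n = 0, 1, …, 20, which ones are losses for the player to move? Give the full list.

0, 1, 4, 9, 14, 20

Build the W/L table. Terminal = L. A non-terminal position is W if it has a move to some L; otherwise it is L.
n=0: no move → L
n=1: no move → L
n=2: W (go to 0, an L position)
n=3: W (go to 0, an L position)
n=4: L (options 2(W), 3(W) are all W)
n=5: W (go to 0, an L position)
n=6: W (go to 4, an L position)
n=7: W (go to 0, an L position)
n=8: W (go to 4, an L position)
n=9: L (options 6(W), 8(W) are all W)
n=10: W (go to 9, an L position)
n=11: W (go to 0, an L position)
n=12: W (go to 9, an L position)
n=13: W (go to 0, an L position)
n=14: L (options 7(W), 12(W), 13(W) are all W)
n=15: W (go to 14, an L position)
n=16: W (go to 14, an L position)
n=17: W (go to 0, an L position)
n=18: W (go to 9, an L position)
n=19: W (go to 0, an L position)
n=20: L (options 10(W), 15(W), 16(W), 18(W), 19(W) are all W)
The losing starting values of n are exactly the entries labelled L in this table (6 of them).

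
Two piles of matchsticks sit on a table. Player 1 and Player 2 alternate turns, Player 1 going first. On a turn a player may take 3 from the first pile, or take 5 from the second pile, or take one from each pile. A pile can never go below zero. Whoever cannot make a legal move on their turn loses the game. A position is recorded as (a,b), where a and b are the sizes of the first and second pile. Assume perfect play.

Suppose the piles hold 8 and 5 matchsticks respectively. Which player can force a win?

Use the standard recursion: the mover loses at a terminal position; elsewhere, the mover wins exactly when some move hands the opponent an L position.
No move ever increases a pile, so every position that can arise here has a ≤ 8 and b ≤ 5; it is enough to label the cells with 0 ≤ a ≤ 8 and 0 ≤ b ≤ 5.
Every move lowers a or b (never raises either), so fill the grid row by row in increasing a, and left to right within a row: each cell's successors are then already labelled.
      b=0  b=1  b=2  b=3  b=4  b=5
a=0:    L    L    L    L    L    W
a=1:    L    W    W    W    W    W
a=2:    L    W    L    L    L    W
a=3:    W    W    W    W    W    W
a=4:    W    L    L    L    L    L
a=5:    W    L    W    W    W    W
a=6:    L    L    W    L    L    W
a=7:    L    W    W    W    W    W
a=8:    L    W    L    L    L    W
Cells with no legal move (terminal, hence L): (0,0), (0,1), (0,2), (0,3), (0,4), (1,0), (2,0).
The remaining L cells, each justified by listing all of its moves:
(2,2): the only move is to (1,1)(W), a W ⇒ L
(2,3): the only move is to (1,2)(W), a W ⇒ L
(2,4): the only move is to (1,3)(W), a W ⇒ L
(4,1): moves to (1,1)(W), (3,0)(W); every one is W ⇒ L
(4,2): moves to (1,2)(W), (3,1)(W); every one is W ⇒ L
(4,3): moves to (1,3)(W), (3,2)(W); every one is W ⇒ L
(4,4): moves to (1,4)(W), (3,3)(W); every one is W ⇒ L
(4,5): moves to (1,5)(W), (4,0)(W), (3,4)(W); every one is W ⇒ L
(5,1): moves to (2,1)(W), (4,0)(W); every one is W ⇒ L
(6,0): the only move is to (3,0)(W), a W ⇒ L
(6,1): moves to (3,1)(W), (5,0)(W); every one is W ⇒ L
(6,3): moves to (3,3)(W), (5,2)(W); every one is W ⇒ L
(6,4): moves to (3,4)(W), (5,3)(W); every one is W ⇒ L
(7,0): the only move is to (4,0)(W), a W ⇒ L
(8,0): the only move is to (5,0)(W), a W ⇒ L
(8,2): moves to (5,2)(W), (7,1)(W); every one is W ⇒ L
(8,3): moves to (5,3)(W), (7,2)(W); every one is W ⇒ L
(8,4): moves to (5,4)(W), (7,3)(W); every one is W ⇒ L
Every other cell has at least one move into one of the L cells above, so it is W.
From (8,5) Player 1 can move to (8,0), reaching an L position.

Player 1 wins.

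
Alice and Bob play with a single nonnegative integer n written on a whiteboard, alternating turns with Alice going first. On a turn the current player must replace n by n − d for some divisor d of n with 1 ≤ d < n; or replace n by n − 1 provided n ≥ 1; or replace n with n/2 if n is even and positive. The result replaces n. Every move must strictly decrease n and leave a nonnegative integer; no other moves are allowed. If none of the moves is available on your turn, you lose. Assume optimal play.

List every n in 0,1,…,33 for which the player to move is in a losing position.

Work bottom-up. With no move the player to move loses. Otherwise the position is W if at least one move leads to an L position for the opponent, and L if every move leads to a W.
n=0: no move → L
n=1: can move to 0, which is L ⇒ W
n=2: the only move is to 1(W), a W ⇒ L
n=3: can move to 2, which is L ⇒ W
n=4: can move to 2, which is L ⇒ W
n=5: the only move is to 4(W), a W ⇒ L
n=6: can move to 5, which is L ⇒ W
n=7: the only move is to 6(W), a W ⇒ L
n=8: can move to 7, which is L ⇒ W
n=9: moves to 6(W), 8(W); every one is W ⇒ L
n=10: can move to 5, which is L ⇒ W
n=11: the only move is to 10(W), a W ⇒ L
n=12: can move to 9, which is L ⇒ W
n=13: the only move is to 12(W), a W ⇒ L
n=14: can move to 7, which is L ⇒ W
n=15: moves to 10(W), 12(W), 14(W); every one is W ⇒ L
n=16: can move to 15, which is L ⇒ W
n=17: the only move is to 16(W), a W ⇒ L
n=18: can move to 9, which is L ⇒ W
n=19: the only move is to 18(W), a W ⇒ L
n=20: can move to 15, which is L ⇒ W
n=21: moves to 14(W), 18(W), 20(W); every one is W ⇒ L
n=22: can move to 11, which is L ⇒ W
n=23: the only move is to 22(W), a W ⇒ L
n=24: can move to 21, which is L ⇒ W
n=25: moves to 20(W), 24(W); every one is W ⇒ L
n=26: can move to 13, which is L ⇒ W
n=27: moves to 18(W), 24(W), 26(W); every one is W ⇒ L
n=28: can move to 21, which is L ⇒ W
n=29: the only move is to 28(W), a W ⇒ L
n=30: can move to 15, which is L ⇒ W
n=31: the only move is to 30(W), a W ⇒ L
n=32: can move to 31, which is L ⇒ W
n=33: moves to 22(W), 30(W), 32(W); every one is W ⇒ L
Reading off the rows marked L gives the requested list; there are 17 such values of n.

0, 2, 5, 7, 9, 11, 13, 15, 17, 19, 21, 23, 25, 27, 29, 31, 33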